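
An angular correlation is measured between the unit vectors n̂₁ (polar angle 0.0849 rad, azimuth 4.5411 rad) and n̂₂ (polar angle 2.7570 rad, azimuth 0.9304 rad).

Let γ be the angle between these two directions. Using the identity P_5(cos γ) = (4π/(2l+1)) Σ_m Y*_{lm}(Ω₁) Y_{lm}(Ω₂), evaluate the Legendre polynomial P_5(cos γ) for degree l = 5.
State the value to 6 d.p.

-0.393326

Summing Y*_{l m}(θ₁,φ₁)·Y_{l m}(θ₂,φ₂) over m ∈ [−5, 5]; prefactor 4π/(2·5+1) = 1.142397:
  [-5]  conj(Y_{5,-5})(Ω₁) = -0.000002-0.000001i ; Y_{5,-5}(Ω₂) = -0.000208+0.003444i ; Δ = +0.000000-0.000000i
  [-4]  conj(Y_{5,-4})(Ω₁) = +0.000059-0.000048i ; Y_{5,-4}(Ω₂) = +0.022548-0.014773i ; Δ = +0.000001-0.000002i
  [-3]  conj(Y_{5,-3})(Ω₁) = +0.000823+0.001458i ; Y_{5,-3}(Ω₂) = -0.115538-0.042226i ; Δ = -0.000034-0.000203i
  [-2]  conj(Y_{5,-2})(Ω₁) = -0.022628+0.008070i ; Y_{5,-2}(Ω₂) = +0.099765+0.334315i ; Δ = -0.004955-0.006760i
  [-1]  conj(Y_{5,-1})(Ω₁) = -0.036108-0.208735i ; Y_{5,-1}(Ω₂) = +0.321286-0.431164i ; Δ = -0.101600-0.051495i
  [+0]  conj(Y_{5,0})(Ω₁) = +0.885688-0.000000i ; Y_{5,0}(Ω₂) = -0.148045+0.000000i ; Δ = -0.131122+0.000000i
  [+1]  conj(Y_{5,1})(Ω₁) = +0.036108-0.208735i ; Y_{5,1}(Ω₂) = -0.321286-0.431164i ; Δ = -0.101600+0.051495i
  [+2]  conj(Y_{5,2})(Ω₁) = -0.022628-0.008070i ; Y_{5,2}(Ω₂) = +0.099765-0.334315i ; Δ = -0.004955+0.006760i
  [+3]  conj(Y_{5,3})(Ω₁) = -0.000823+0.001458i ; Y_{5,3}(Ω₂) = +0.115538-0.042226i ; Δ = -0.000034+0.000203i
  [+4]  conj(Y_{5,4})(Ω₁) = +0.000059+0.000048i ; Y_{5,4}(Ω₂) = +0.022548+0.014773i ; Δ = +0.000001+0.000002i
  [+5]  conj(Y_{5,5})(Ω₁) = +0.000002-0.000001i ; Y_{5,5}(Ω₂) = +0.000208+0.003444i ; Δ = +0.000000+0.000000i
Total Σ_m = -0.344298+0.000000i. Multiply by 1.142397: -0.393326+0.000000i. P_5(cos γ) = -0.393326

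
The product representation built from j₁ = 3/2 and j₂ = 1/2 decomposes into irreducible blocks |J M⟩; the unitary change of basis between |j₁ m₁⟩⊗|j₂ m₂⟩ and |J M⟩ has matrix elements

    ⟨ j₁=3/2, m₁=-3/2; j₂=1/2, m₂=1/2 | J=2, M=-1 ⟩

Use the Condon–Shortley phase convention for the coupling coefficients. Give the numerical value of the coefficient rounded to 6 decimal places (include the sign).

+0.500000

√[5·0!3!1!/5! · 0!3!1!0!1!3!] = √(9)
  +(−1)^0/∏(0,0,3,1,0,0)! = 1/6  (running 1/6)
⟨..|..⟩ = √(9)·(1/6) = +0.500000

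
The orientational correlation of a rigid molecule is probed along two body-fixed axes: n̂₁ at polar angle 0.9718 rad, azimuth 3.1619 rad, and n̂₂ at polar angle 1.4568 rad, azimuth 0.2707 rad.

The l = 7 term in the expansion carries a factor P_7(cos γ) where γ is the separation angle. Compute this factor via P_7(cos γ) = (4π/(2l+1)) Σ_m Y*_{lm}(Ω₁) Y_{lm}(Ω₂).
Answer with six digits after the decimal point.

Summing Y*_{l m}(θ₁,φ₁)·Y_{l m}(θ₂,φ₂) over m ∈ [−7, 7]; prefactor 4π/(2·7+1) = 0.837758:
  m=-7: Y*=(-0.129748, -0.018569)  Y=(-0.152147, -0.452885)  product (0.011331, 0.061586)
  m=-6: Y*=(0.332310, 0.040692)  Y=(-0.010925, -0.204376)  product (0.004686, -0.068361)
  m=-5: Y*=(-0.439415, -0.044771)  Y=(-0.063692, 0.288484)  product (0.040903, -0.123913)
  m=-4: Y*=(0.217306, 0.017691)  Y=(-0.107982, 0.203426)  product (-0.027064, 0.042295)
  m=-3: Y*=(0.219610, 0.013396)  Y=(0.161968, -0.170857)  product (0.037858, -0.035352)
  m=-2: Y*=(-0.331700, -0.013479)  Y=(0.204752, -0.123125)  product (-0.069576, 0.038080)
  m=-1: Y*=(-0.088335, -0.001794)  Y=(-0.203942, 0.056596)  product (0.018117, -0.004634)
  m=+0: Y*=(0.342112, -0.000000)  Y=(-0.241092, 0.000000)  product (-0.082480, 0.000000)
  m=+1: Y*=(0.088335, -0.001794)  Y=(0.203942, 0.056596)  product (0.018117, 0.004634)
  m=+2: Y*=(-0.331700, 0.013479)  Y=(0.204752, 0.123125)  product (-0.069576, -0.038080)
  m=+3: Y*=(-0.219610, 0.013396)  Y=(-0.161968, -0.170857)  product (0.037858, 0.035352)
  m=+4: Y*=(0.217306, -0.017691)  Y=(-0.107982, -0.203426)  product (-0.027064, -0.042295)
  m=+5: Y*=(0.439415, -0.044771)  Y=(0.063692, 0.288484)  product (0.040903, 0.123913)
  m=+6: Y*=(0.332310, -0.040692)  Y=(-0.010925, 0.204376)  product (0.004686, 0.068361)
  m=+7: Y*=(0.129748, -0.018569)  Y=(0.152147, -0.452885)  product (0.011331, -0.061586)
Accumulated sum (-0.049970, -0.000000); after 4π/(2l+1) scaling, (-0.041862, -0.000000) ⇒ P_7 = -0.041862

-0.041862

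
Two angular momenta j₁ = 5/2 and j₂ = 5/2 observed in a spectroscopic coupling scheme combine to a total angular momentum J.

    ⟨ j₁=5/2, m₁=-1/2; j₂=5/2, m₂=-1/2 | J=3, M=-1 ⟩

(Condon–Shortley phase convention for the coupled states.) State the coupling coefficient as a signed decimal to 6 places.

-0.516398  (= −√(4/15))

triangle: 2!*3!*3!/9! = 72/362880
(j±m)!: 2!*3!*2!*3!*2!*4! = 6912
prefactor² = (2J+1)*Δ*N² = 48/5
  k=0: +1/(0!*2!*3!*2!*0!*1!) = 1/24
  k=1: −1/(1!*1!*2!*1!*1!*2!) = -1/4
  k=2: +1/(2!*0!*1!*0!*2!*3!) = 1/24
Σ = -1/6  ⇒  CG² = 48/5*(-1/6)² = 4/15
CG = −√(4/15) = -0.516398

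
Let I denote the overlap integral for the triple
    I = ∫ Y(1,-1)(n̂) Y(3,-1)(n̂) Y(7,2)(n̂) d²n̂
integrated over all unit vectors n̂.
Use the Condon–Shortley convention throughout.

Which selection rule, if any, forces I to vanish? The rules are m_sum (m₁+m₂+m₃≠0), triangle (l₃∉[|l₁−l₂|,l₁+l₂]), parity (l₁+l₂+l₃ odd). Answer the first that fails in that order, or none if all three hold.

triangle

azimuthal sum: -1 − 1 + 2 = 0  ✓
l₃ must lie in [2,4]; have l₃=7  ✗
L = 1 + 3 + 7 = 11 (odd)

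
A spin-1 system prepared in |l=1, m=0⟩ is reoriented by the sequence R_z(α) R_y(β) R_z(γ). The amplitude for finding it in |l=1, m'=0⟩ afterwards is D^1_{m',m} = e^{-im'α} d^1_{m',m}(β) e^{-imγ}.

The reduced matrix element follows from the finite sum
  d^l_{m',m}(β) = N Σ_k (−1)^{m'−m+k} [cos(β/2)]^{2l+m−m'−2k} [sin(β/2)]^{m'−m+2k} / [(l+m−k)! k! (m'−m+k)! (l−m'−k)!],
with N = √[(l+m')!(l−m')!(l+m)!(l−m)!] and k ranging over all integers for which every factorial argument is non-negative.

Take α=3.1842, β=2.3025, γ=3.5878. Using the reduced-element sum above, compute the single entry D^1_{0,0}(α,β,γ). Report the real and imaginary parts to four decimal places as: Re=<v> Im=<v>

Re=-0.6681 Im=0.0000

First d^1_{0,0}(β=2.3025), then the phase factors e^{-i(0)α} and e^{-i(0)γ}:
c=cos(2.302500/2)=0.407346, s=sin(2.302500/2)=0.913274; N=√[1·1·1·1]=1.000000
The bounds max(0,m−m')=0 and min(l+m,l−m')=1 give 2 terms
  k=0: (−1)^0·1.0000/(1)·0.4073^2·0.9133^0 = +0.165931
  k=1: (−1)^1·1.0000/(1)·0.4073^0·0.9133^2 = -0.834069
d^1_{0,0}(2.3025) = +0.165931 -0.834069 = -0.668138
Phases: e^{-i·(0)·3.1842}=+1.000000+0.000000i, e^{-i·(0)·3.5878}=+1.000000+0.000000i ⇒ D=-0.668138+0.000000i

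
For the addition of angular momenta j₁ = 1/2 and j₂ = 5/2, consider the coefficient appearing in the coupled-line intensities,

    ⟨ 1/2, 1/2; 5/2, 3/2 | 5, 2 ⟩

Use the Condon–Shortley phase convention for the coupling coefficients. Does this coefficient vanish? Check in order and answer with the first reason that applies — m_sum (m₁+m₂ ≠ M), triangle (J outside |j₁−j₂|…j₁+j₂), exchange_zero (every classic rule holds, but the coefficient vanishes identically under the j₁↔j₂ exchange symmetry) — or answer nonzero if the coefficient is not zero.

m-sum: m₁+m₂ = 1/2+3/2 = 2, M = 2  ✓
triangle: need |j₁−j₂| ≤ J ≤ j₁+j₂, i.e. J ∈ [2, 3]; J = 5 is outside ✗ ⇒ coefficient is 0

triangle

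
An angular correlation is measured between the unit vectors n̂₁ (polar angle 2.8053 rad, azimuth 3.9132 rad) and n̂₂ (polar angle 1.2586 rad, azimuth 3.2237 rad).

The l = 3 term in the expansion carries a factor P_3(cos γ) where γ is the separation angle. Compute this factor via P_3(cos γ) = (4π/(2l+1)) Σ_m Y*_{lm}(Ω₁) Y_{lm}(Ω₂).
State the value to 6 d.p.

0.071195

Expand P_3 via completeness: Σ_{m} conj(Y_{3,m}) at Ω₁ times Y_{3,m} at Ω₂ —
  [-3]  conj(Y_{3,-3})(Ω₁) = (0.010154, -0.011031) ; Y_{3,-3}(Ω₂) = (-0.348743, 0.087684) ; Δ = (-0.002574, 0.004737)
  [-2]  conj(Y_{3,-2})(Ω₁) = (-0.002897, -0.105013) ; Y_{3,-2}(Ω₂) = (0.280464, -0.046475) ; Δ = (-0.005693, -0.029318)
  [-1]  conj(Y_{3,-1})(Ω₁) = (-0.264151, -0.256964) ; Y_{3,-1}(Ω₂) = (0.161934, -0.013326) ; Δ = (-0.046199, -0.038091)
  [+0]  conj(Y_{3,0})(Ω₁) = (-0.512745, -0.000000) ; Y_{3,0}(Ω₂) = (-0.289796, 0.000000) ; Δ = (0.148591, 0.000000)
  [+1]  conj(Y_{3,1})(Ω₁) = (0.264151, -0.256964) ; Y_{3,1}(Ω₂) = (-0.161934, -0.013326) ; Δ = (-0.046199, 0.038091)
  [+2]  conj(Y_{3,2})(Ω₁) = (-0.002897, 0.105013) ; Y_{3,2}(Ω₂) = (0.280464, 0.046475) ; Δ = (-0.005693, 0.029318)
  [+3]  conj(Y_{3,3})(Ω₁) = (-0.010154, -0.011031) ; Y_{3,3}(Ω₂) = (0.348743, 0.087684) ; Δ = (-0.002574, -0.004737)
Accumulated sum (0.039659, -0.000000); after 4π/(2l+1) scaling, (0.071195, -0.000000) ⇒ P_3 = 0.071195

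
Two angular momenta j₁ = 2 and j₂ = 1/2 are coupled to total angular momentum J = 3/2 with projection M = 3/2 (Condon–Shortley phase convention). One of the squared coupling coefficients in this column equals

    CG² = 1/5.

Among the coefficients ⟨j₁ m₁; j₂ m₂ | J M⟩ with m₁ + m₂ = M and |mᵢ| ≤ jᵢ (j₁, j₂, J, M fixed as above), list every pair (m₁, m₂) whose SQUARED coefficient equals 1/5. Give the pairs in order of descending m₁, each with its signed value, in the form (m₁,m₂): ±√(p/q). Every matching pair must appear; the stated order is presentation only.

(1,1/2): −√(1/5)

Admissible pairs with m₁+m₂ = M = 3/2: (1,1/2), (2,-1/2)
  (m₁,m₂)=(2,-1/2): CG² = 4/5, CG = +√(4/5)
  (m₁,m₂)=(1,1/2): CG² = 1/5, CG = −√(1/5)   ← matches the target
Pairs with CG² = 1/5: (1,1/2): −√(1/5)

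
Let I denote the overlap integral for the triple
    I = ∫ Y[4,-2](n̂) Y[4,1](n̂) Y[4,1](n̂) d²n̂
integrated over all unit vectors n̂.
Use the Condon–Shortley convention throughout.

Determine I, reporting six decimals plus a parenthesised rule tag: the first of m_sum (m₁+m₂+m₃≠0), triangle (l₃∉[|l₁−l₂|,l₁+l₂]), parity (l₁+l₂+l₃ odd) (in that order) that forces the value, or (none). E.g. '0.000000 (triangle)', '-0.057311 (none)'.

0.144370 (none)

Rules hold: Σm=0, L=12 even, 0≤4≤8.
N = 9·9·9 = 729
Δ = 4!·4!·4!/13! = 1/450450
Racah Σ t=0..4: t=0:+1/13824 t=1:−1/216 t=2:+1/64 t=3:−1/216 t=4:+1/13824 = 5/768
⇒ 3j(4 4 4; 0 0 0)² = 18/1001, sgn +1
Racah Σ t=2..4: t=2:+1/576 t=3:−1/144 t=4:+1/576 = -1/288
⇒ 3j(4 4 4; -2 1 1)² = 20/1001, sgn +1
4πI² = N·(3j₀)²·(3jₘ)² = 262440/1002001
I = +1·√(0.261916/4π) = 0.14436968
No selection rule forces the value: the integral is nonzero (none).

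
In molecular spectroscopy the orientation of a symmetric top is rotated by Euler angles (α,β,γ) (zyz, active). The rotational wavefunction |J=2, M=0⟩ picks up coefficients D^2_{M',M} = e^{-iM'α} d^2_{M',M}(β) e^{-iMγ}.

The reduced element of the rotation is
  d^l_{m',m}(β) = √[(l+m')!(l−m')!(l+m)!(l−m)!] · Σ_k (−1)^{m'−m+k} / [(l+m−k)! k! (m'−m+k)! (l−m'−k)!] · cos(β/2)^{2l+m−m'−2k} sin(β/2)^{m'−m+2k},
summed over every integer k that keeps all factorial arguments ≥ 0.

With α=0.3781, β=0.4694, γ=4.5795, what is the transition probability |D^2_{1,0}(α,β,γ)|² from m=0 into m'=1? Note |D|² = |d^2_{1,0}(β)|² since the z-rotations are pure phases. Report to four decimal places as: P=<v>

P=0.2441

D^2_{1,0}(0.3781,0.4694,4.5795) = e^{-i·1·0.3781}·d^2_{1,0}(0.4694)·e^{-i·0·4.5795}. Compute d first:
With c≡cos(β/2)=0.972584 and s≡sin(β/2)=0.232551, N=[6·1·2·2]^{1/2}=4.898979
The bounds max(0,m−m')=0 and min(l+m,l−m')=1 give 2 terms
  k=0: (−1)^1·4.8990/(2)·0.9726^3·0.2326^1 = -0.524054
  k=1: (−1)^2·4.8990/(2)·0.9726^1·0.2326^3 = +0.029961
d^2_{1,0}(0.4694) = -0.524054 +0.029961 = -0.494093
|D^2_{1,0}|² = |d^2_{1,0}(β)|² = (-0.494093)² = 0.244127 (the z-rotation phases have unit modulus)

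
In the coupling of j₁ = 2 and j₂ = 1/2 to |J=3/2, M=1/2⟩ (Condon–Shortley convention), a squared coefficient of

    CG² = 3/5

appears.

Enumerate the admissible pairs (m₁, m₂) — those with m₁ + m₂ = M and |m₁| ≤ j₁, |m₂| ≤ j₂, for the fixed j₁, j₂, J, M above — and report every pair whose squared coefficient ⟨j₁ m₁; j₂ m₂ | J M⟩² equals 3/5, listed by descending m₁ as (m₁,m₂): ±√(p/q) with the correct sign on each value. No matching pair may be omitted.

(1,-1/2): +√(3/5)

Admissible pairs with m₁+m₂ = M = 1/2: (0,1/2), (1,-1/2)
  (m₁,m₂)=(1,-1/2): CG² = 3/5, CG = +√(3/5)   ← matches the target
  (m₁,m₂)=(0,1/2): CG² = 2/5, CG = −√(2/5)
Pairs with CG² = 3/5: (1,-1/2): +√(3/5)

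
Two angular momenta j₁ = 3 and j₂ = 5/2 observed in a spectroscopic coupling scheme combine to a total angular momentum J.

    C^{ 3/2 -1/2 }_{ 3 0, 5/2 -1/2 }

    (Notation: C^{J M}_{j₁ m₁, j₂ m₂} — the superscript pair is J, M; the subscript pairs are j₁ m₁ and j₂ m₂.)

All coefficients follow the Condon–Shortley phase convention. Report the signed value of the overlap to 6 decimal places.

+0.338062  (= +√(4/35))

triangle: 4!×2!×1!/8! = 48/40320
(j±m)!: 3!×3!×2!×3!×1!×2! = 864
prefactor² = (2J+1)×Δ×N² = 144/35
  k=1: −1/(1!×3!×2!×1!×0!×0!) = -1/12
  k=2: +1/(2!×2!×1!×0!×1!×1!) = 1/4
Σ = 1/6  ⇒  CG² = 144/35×(1/6)² = 4/35
CG = +√(4/35) = +0.338062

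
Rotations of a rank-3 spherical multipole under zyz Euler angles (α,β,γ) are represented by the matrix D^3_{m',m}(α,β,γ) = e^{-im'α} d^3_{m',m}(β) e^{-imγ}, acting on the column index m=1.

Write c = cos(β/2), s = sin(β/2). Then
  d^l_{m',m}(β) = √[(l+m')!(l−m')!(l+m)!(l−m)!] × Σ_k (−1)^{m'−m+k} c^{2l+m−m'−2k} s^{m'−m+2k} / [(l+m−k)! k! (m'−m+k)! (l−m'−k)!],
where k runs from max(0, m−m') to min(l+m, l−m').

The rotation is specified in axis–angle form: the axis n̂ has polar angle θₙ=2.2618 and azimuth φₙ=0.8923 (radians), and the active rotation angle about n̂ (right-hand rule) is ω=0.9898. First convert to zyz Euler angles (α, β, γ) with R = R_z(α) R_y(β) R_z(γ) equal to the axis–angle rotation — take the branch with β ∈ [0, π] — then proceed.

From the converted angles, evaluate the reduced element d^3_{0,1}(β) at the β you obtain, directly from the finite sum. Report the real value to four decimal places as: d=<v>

d=0.4955

Axis–angle → zyz. n̂ = (sinθₙcosφₙ, sinθₙsinφₙ, cosθₙ) = (+0.483651, +0.599931, -0.637311), ω = 0.9898.
R = I cosω + sinω [n̂]ₓ + (1−cosω) n̂n̂ᵀ gives
  R = [+0.654387, +0.663641, +0.362433; -0.401836, +0.711231, -0.576782; -0.640550, +0.231800, +0.732096]
β = atan2(√(R₁₃²+R₂₃²), R₃₃) = 0.749403; α = atan2(R₂₃, R₁₃) mod 2π = 5.273409; γ = atan2(R₃₂, −R₃₁) mod 2π = 0.347216
d^3_{0,1}(β=0.7494) via the finite sum:
Half-angle: c=0.930617, s=0.365995. N=√(6·6·24·2)=41.569219
Admissible k: 1..3 (factorial args all ≥0)
  k=1: (−1)^0·41.5692/(12)·0.9306^5·0.3660^1 = +0.884953
  k=2: (−1)^1·41.5692/(4)·0.9306^3·0.3660^3 = -0.410629
  k=3: (−1)^2·41.5692/(12)·0.9306^1·0.3660^5 = +0.021171
d^3_{0,1}(0.7494) = +0.884953 -0.410629 +0.021171 = +0.495495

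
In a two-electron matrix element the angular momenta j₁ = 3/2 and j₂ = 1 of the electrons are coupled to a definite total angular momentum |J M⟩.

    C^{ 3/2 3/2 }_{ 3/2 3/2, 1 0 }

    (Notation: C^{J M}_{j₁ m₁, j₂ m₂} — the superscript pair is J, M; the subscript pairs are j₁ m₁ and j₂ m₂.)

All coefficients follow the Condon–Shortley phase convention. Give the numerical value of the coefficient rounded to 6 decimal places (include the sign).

+0.774597  (= +√(3/5))

√[4·1!2!1!/5! · 3!0!1!1!3!0!] = √(12/5)
  +(−1)^0/∏(0,1,0,1,2,0)! = 1/2  (running 1/2)
⟨..|..⟩ = √(12/5)·(1/2) = +0.774597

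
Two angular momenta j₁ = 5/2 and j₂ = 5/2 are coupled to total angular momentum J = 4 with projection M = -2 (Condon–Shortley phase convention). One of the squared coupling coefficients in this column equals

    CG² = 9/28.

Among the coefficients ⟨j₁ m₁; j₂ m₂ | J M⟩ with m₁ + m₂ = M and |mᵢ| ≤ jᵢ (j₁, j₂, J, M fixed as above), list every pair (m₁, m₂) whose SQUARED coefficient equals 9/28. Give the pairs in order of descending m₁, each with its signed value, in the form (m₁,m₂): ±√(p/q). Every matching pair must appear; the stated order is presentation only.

(1/2,-5/2): +√(9/28); (-5/2,1/2): −√(9/28)

Admissible pairs with m₁+m₂ = M = -2: (-5/2,1/2), (-3/2,-1/2), (-1/2,-3/2), (1/2,-5/2)
  (m₁,m₂)=(1/2,-5/2): CG² = 9/28, CG = +√(9/28)   ← matches the target
  (m₁,m₂)=(-1/2,-3/2): CG² = 5/28, CG = +√(5/28)
  (m₁,m₂)=(-3/2,-1/2): CG² = 5/28, CG = −√(5/28)
  (m₁,m₂)=(-5/2,1/2): CG² = 9/28, CG = −√(9/28)   ← matches the target
Pairs with CG² = 9/28: (1/2,-5/2): +√(9/28); (-5/2,1/2): −√(9/28)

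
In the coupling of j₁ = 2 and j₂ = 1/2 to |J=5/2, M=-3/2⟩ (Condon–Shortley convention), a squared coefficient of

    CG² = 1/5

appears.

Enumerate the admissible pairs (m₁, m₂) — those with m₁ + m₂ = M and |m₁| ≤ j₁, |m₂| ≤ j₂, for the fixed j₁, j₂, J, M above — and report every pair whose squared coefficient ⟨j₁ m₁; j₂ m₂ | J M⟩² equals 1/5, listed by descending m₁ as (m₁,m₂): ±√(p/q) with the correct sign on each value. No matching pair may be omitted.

Admissible pairs with m₁+m₂ = M = -3/2: (-2,1/2), (-1,-1/2)
  (m₁,m₂)=(-1,-1/2): CG² = 4/5, CG = +√(4/5)
  (m₁,m₂)=(-2,1/2): CG² = 1/5, CG = +√(1/5)   ← matches the target
Pairs with CG² = 1/5: (-2,1/2): +√(1/5)

(-2,1/2): +√(1/5)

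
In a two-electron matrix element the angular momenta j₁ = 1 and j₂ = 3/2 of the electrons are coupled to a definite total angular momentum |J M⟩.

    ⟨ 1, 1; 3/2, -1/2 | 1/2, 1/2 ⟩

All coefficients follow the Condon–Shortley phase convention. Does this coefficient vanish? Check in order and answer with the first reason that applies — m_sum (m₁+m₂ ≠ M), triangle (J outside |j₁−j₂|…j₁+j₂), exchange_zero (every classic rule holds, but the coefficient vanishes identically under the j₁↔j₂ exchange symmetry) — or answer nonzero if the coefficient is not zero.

m-sum: m₁+m₂ = 1+(-1/2) = 1/2, M = 1/2  ✓
triangle: |j₁−j₂| = 1/2 ≤ J = 1/2 ≤ j₁+j₂ = 5/2  ✓
exchange: j₁≠j₂ or m₁≠m₂ — the exchange symmetry imposes no constraint here
value check: CG = +√(1/6) = +0.408248 ≠ 0

nonzero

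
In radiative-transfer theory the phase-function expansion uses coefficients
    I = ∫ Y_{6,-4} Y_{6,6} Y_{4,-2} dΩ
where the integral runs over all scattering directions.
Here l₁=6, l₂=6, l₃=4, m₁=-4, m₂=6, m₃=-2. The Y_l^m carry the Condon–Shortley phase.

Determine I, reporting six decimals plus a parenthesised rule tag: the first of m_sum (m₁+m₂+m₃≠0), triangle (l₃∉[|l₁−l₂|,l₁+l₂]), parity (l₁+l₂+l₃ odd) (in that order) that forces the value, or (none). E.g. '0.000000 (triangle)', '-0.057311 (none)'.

Rules hold: Σm=0, L=16 even, 0≤4≤12.
N = 13·13·9 = 1521
Δ = 8!·4!·4!/17! = 1/15315300
Racah Σ t=2..6: t=2:+1/829440 t=3:−1/25920 t=4:+1/9216 t=5:−1/25920 t=6:+1/829440 = 7/207360
⇒ 3j(6 6 4; 0 0 0)² = 28/2431, sgn +1
Racah Σ t=8..8: t=8:+1/3870720 = 1/3870720
⇒ 3j(6 6 4; -4 6 -2)² = 135/6188, sgn +1
4πI² = N·(3j₀)²·(3jₘ)² = 1215/3179
I = +1·√(0.382196/4π) = 0.17439657
No selection rule forces the value: the integral is nonzero (none).

0.174397 (none)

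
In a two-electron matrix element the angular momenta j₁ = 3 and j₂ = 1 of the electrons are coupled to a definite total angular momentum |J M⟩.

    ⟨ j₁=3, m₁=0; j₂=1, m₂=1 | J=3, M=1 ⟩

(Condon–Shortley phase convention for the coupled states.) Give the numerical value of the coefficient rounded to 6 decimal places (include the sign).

-0.707107

√[7·1!5!1!/8! · 3!3!2!0!4!2!] = √(72)
  +(−1)^1/∏(1,0,2,1,3,0)! = -1/12  (running -1/12)
⟨..|..⟩ = √(72)·(-1/12) = -0.707107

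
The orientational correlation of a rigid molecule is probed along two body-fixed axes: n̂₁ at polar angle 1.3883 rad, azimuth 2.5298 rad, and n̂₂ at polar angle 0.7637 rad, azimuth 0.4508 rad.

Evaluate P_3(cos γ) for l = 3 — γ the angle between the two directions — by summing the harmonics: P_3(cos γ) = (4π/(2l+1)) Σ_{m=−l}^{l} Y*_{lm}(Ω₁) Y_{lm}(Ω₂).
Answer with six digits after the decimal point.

Expand P_3 via completeness: Σ_{m} conj(Y_{3,m}) at Ω₁ times Y_{3,m} at Ω₂ —
  term(m=-3) = 0.05470 - 0.00253j   from Y*(Ω₁)=0.10376 + 0.38297j, Y(Ω₂)=0.02990 - 0.13474j
  term(m=-2) = -0.03334 - 0.05384j   from Y*(Ω₁)=0.06103 - 0.16866j, Y(Ω₂)=0.21903 - 0.27692j
  term(m=-1) = 0.04644 - 0.08338j   from Y*(Ω₁)=0.21732 - 0.15247j, Y(Ω₂)=0.32359 - 0.15663j
  term(m=+0) = 0.02027 + 0.00000j   from Y*(Ω₁)=-0.19202 + 0.00000j, Y(Ω₂)=-0.10554 + 0.00000j
  term(m=+1) = 0.04644 + 0.08338j   from Y*(Ω₁)=-0.21732 - 0.15247j, Y(Ω₂)=-0.32359 - 0.15663j
  term(m=+2) = -0.03334 + 0.05384j   from Y*(Ω₁)=0.06103 + 0.16866j, Y(Ω₂)=0.21903 + 0.27692j
  term(m=+3) = 0.05470 + 0.00253j   from Y*(Ω₁)=-0.10376 + 0.38297j, Y(Ω₂)=-0.02990 - 0.13474j
Total Σ_m = 0.15588 - 0.00000j. Multiply by 1.795196: 0.27984 - 0.00000j. P_3(cos γ) = 0.279839

0.279839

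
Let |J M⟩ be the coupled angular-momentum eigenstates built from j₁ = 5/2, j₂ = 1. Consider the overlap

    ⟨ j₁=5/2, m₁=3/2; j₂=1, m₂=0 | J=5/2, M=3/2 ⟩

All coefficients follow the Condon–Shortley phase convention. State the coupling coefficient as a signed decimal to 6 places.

√[6·1!4!1!/7! · 4!1!1!1!4!1!] = √(576/35)
  +(−1)^0/∏(0,1,1,1,3,0)! = 1/6  (running 1/6)
  +(−1)^1/∏(1,0,0,0,4,1)! = -1/24  (running 1/8)
⟨..|..⟩ = √(576/35)·(1/8) = +0.507093

+0.507093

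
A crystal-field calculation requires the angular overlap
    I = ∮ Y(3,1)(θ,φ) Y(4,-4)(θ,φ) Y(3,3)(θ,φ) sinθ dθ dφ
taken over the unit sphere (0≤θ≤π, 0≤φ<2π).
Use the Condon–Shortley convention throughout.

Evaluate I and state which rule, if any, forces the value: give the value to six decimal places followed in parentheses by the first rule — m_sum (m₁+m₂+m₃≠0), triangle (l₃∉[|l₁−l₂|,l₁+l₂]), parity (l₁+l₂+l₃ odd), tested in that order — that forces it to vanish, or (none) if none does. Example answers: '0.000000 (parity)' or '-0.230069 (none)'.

Checks pass: Σm=0; 10 even; l₃=3∈[1,7].
(2·3+1)(2·4+1)(2·3+1) = 441
Δ: 4! 2! 4! / 11! → 1/34650
sum: t=1:−1/72 t=2:+1/16 t=3:−1/72 = 5/144
3j²(3 4 3; 0 0 0) = Δ·Π!·Σ² = 2/77  (sign -1)
sum: t=0:+1/1152 = 1/1152
3j²(3 4 3; 1 -4 3) = Δ·Π!·Σ² = 1/33  (sign +1)
combine: 4πI² = 441·2/77·1/33 = 42/121
take √, sign -1: I = -0.16619847
No selection rule forces the value: the integral is nonzero (none).

-0.166198 (none)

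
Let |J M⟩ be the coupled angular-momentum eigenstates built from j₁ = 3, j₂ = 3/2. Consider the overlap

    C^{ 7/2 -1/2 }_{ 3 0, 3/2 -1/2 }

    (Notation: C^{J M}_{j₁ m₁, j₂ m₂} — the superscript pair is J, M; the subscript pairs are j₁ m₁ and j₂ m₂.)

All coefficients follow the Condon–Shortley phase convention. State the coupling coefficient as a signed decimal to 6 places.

√[8·1!5!2!/9! · 3!3!1!2!3!4!] = √(384/7)
  +(−1)^0/∏(0,1,3,1,2,1)! = 1/12  (running 1/12)
  +(−1)^1/∏(1,0,2,0,3,2)! = -1/24  (running 1/24)
⟨..|..⟩ = √(384/7)·(1/24) = +0.308607

+√(2/21) ≈ +0.308607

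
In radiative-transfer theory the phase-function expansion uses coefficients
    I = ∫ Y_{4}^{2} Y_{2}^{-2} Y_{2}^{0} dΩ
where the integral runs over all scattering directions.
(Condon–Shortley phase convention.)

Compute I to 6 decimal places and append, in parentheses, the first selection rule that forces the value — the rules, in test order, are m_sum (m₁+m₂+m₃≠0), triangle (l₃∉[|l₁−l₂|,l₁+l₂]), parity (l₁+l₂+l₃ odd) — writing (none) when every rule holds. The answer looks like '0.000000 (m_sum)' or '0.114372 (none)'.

0.156078 (none)

Checks pass: Σm=0; 8 even; l₃=2∈[2,6].
(2·4+1)(2·2+1)(2·2+1) = 225
Δ: 4! 4! 0! / 9! → 1/630
sum: t=2:+1/16 = 1/16
3j²(4 2 2; 0 0 0) = Δ·Π!·Σ² = 2/35  (sign +1)
sum: t=0:+1/96 = 1/96
3j²(4 2 2; 2 -2 0) = Δ·Π!·Σ² = 1/42  (sign +1)
combine: 4πI² = 225·2/35·1/42 = 15/49
take √, sign +1: I = 0.15607835
No selection rule forces the value: the integral is nonzero (none).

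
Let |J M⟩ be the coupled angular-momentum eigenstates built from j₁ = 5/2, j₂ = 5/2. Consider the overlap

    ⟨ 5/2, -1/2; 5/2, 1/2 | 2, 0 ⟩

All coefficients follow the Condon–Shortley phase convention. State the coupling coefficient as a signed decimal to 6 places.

triangle: 3!·2!·2!/8! = 24/40320
(j±m)!: 2!·3!·3!·2!·2!·2! = 576
prefactor² = (2J+1)·Δ·N² = 12/7
  k=1: −1/(1!·2!·2!·2!·0!·0!) = -1/8
  k=2: +1/(2!·1!·1!·1!·1!·1!) = 1/2
  k=3: −1/(3!·0!·0!·0!·2!·2!) = -1/24
Σ = 1/3  ⇒  CG² = 12/7·(1/3)² = 4/21
CG = +√(4/21) = +0.436436

+0.436436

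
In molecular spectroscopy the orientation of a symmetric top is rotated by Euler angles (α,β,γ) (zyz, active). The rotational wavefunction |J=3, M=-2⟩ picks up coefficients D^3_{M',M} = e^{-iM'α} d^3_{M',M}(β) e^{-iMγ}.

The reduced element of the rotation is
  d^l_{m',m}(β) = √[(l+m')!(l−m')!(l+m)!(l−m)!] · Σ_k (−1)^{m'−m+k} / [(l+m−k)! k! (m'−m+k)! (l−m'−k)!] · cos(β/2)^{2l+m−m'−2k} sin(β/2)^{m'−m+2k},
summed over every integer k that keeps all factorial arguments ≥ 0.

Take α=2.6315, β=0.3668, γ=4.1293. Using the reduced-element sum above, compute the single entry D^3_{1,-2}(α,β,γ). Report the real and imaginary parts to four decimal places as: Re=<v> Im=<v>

Re=-0.0284 Im=0.0219

First d^3_{1,-2}(β=0.3668), then the phase factors e^{-i(1)α} and e^{-i(-2)γ}:
c=cos(0.366800/2)=0.983229, s=sin(0.366800/2)=0.182374; N=√[24·2·1·120]=75.894664
k: max(0,(-2)−(1))=0 … min(3+(-2),3−(1))=1
  k=0: (−1)^3·75.8947/(12)·0.9832^3·0.1824^3 = -0.036465
  k=1: (−1)^4·75.8947/(24)·0.9832^1·0.1824^5 = +0.000627
d^3_{1,-2}(0.3668) = -0.036465 +0.000627 = -0.035838
D = (-0.872699-0.488258i)·(-0.035838)·(-0.393668+0.919253i) = -0.028398+0.021862i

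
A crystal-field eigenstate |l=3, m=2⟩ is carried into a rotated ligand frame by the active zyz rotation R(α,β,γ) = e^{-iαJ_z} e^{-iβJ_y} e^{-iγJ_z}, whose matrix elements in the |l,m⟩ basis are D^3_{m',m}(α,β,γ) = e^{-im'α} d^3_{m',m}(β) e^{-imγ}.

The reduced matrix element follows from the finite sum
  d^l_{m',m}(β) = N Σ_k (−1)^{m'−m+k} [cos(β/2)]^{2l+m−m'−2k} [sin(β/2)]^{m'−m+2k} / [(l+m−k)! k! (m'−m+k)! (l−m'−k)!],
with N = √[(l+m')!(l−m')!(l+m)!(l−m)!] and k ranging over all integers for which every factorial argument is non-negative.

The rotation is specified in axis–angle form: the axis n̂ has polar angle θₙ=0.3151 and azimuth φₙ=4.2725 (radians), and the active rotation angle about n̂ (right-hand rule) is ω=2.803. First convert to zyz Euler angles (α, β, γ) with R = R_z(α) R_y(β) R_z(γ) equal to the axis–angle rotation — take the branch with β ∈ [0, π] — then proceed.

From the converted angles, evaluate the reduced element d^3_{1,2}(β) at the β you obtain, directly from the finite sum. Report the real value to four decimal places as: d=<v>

d=0.6005

Axis–angle → zyz. n̂ = (sinθₙcosφₙ, sinθₙsinφₙ, cosθₙ) = (-0.131972, -0.280408, +0.950765), ω = 2.8030.
R = I cosω + sinω [n̂]ₓ + (1−cosω) n̂n̂ᵀ gives
  R = [-0.909378, -0.243895, -0.336966; +0.387717, -0.790430, -0.474231; -0.150685, -0.561903, +0.813363]
β = atan2(√(R₁₃²+R₂₃²), R₃₃) = 0.620887; α = atan2(R₂₃, R₁₃) mod 2π = 4.094616; γ = atan2(R₃₂, −R₃₁) mod 2π = 4.974394
d^3_{1,2}(β=0.6209) via the finite sum:
Half-angle: c=0.952198, s=0.305481. N=√(24·2·120·1)=75.894664
Admissible k: 1..2 (factorial args all ≥0)
  k=1: (−1)^0·75.8947/(24)·0.9522^5·0.3055^1 = +0.756172
  k=2: (−1)^1·75.8947/(12)·0.9522^3·0.3055^3 = -0.155655
d^3_{1,2}(0.6209) = +0.756172 -0.155655 = +0.600517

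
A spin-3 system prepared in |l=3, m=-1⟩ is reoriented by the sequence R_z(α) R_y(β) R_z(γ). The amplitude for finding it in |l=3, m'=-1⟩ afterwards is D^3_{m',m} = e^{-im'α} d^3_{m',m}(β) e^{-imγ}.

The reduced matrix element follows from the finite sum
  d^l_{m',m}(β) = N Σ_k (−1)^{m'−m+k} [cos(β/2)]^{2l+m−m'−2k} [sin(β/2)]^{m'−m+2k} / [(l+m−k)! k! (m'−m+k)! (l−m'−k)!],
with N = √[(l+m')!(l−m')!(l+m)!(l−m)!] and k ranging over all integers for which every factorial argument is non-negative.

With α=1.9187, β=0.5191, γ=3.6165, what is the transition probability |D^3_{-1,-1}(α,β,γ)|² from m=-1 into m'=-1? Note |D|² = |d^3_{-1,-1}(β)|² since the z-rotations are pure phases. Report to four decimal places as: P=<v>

D^3_{-1,-1}(1.9187,0.5191,3.6165) = e^{-i·-1·1.9187}·d^3_{-1,-1}(0.5191)·e^{-i·-1·3.6165}. Compute d first:
Half-angle: c=0.966506, s=0.256646. N=√(2·24·2·24)=48.000000
The bounds max(0,m−m')=0 and min(l+m,l−m')=2 give 3 terms
  k=0: (−1)^0·48.0000/(48)·0.9665^6·0.2566^0 = +0.815129
  k=1: (−1)^1·48.0000/(6)·0.9665^4·0.2566^2 = -0.459807
  k=2: (−1)^2·48.0000/(8)·0.9665^2·0.2566^4 = +0.024316
d^3_{-1,-1}(0.5191) = +0.815129 -0.459807 +0.024316 = +0.379638
|D^3_{-1,-1}|² = |d^3_{-1,-1}(β)|² = (+0.379638)² = 0.144125 (the z-rotation phases have unit modulus)

P=0.1441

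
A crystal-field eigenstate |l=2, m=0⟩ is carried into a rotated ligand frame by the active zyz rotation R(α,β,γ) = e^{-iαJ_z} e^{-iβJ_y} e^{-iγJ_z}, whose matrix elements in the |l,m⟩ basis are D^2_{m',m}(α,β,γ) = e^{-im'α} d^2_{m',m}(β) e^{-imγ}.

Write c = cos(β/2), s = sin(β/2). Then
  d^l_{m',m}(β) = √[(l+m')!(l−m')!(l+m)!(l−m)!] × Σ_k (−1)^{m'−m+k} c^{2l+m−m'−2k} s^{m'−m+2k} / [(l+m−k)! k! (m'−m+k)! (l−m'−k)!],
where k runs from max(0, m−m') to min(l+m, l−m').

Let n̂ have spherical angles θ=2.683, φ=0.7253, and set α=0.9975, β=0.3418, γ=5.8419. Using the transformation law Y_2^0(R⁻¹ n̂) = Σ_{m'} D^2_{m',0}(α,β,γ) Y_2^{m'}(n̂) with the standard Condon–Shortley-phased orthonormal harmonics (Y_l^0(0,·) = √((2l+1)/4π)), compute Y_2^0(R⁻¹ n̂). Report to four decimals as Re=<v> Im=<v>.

Need the full column D^2_{m',0} for m'=−2..2 at α=0.9975, β=0.3418, γ=5.8419.
cos(β/2)=0.985432, sin(β/2)=0.170069
d^2_{-2,0}: single k=2 term ⇒ +0.068799;  D = -0.028317+0.062701i
d^2_{-1,0}: k∈[1..2] ⇒ +0.398641 -0.011874 = +0.386767;  D = +0.209784+0.324930i
d^2_{0,0}: k∈[0..2] ⇒ +0.942989 -0.112348 +0.000837 = +0.831478;  D = +0.831478+0.000000i
d^2_{1,0}: k∈[0..1] ⇒ -0.398641 +0.011874 = -0.386767;  D = -0.209784+0.324930i
d^2_{2,0}: single k=0 term ⇒ +0.068799;  D = -0.028317-0.062701i
Y_2^{m'}(θ=2.683,φ=0.7253) and Σ D·Y over m':
  (-0.0283+0.0627i)·(+0.0091-0.0752i)  (+0.2098+0.3249i)·(-0.2295+0.2034i)  (+0.8315+0.0000i)·(+0.4454+0.0000i)  (-0.2098+0.3249i)·(+0.2295+0.2034i)  (-0.0283-0.0627i)·(+0.0091+0.0752i)
Y_2^0(R⁻¹ n̂) = +0.150738+0.000000i

Re=0.1507 Im=0.0000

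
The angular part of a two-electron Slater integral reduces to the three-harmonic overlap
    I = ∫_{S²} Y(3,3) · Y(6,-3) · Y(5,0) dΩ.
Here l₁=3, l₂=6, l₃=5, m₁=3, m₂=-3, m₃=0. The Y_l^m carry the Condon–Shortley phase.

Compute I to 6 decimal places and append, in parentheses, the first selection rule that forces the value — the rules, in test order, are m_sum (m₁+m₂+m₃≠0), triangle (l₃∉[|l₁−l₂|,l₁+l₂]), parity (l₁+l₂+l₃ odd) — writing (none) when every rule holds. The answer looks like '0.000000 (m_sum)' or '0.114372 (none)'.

0.190675 (none)

m-sum 0 ✓  L=14 even ✓  3≤5≤9 ✓
Π(2lᵢ+1) = 7×13×11 = 1001
triangle coeff Δ(3,6,5) = 1/675675
Σ_t [1,3]: t=1:−1/8640 t=2:+1/2304 t=3:−1/8640 = 7/34560
(3j)²=7/429 [(3 6 5; 0 0 0)], sign=-1
Σ_t [0,0]: t=0:+1/34560 = 1/34560
(3j)²=4/143 [(3 6 5; 3 -3 0)], sign=-1
⇒ 4πI² = 196/429
I = (+1)√(196/429/(4π)) = 0.19067531
No selection rule forces the value: the integral is nonzero (none).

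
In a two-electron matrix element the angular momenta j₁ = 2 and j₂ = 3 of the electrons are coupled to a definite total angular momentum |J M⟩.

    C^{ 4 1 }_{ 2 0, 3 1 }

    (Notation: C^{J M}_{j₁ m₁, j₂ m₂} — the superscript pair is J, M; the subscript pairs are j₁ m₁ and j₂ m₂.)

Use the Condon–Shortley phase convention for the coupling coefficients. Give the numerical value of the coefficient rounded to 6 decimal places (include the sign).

triangle: 1!×3!×5!/10! = 720/3628800
(j±m)!: 2!×2!×4!×2!×5!×3! = 138240
prefactor² = (2J+1)×Δ×N² = 1728/7
  k=0: +1/(0!×1!×2!×4!×1!×1!) = 1/48
  k=1: −1/(1!×0!×1!×3!×2!×2!) = -1/24
Σ = -1/48  ⇒  CG² = 1728/7×(-1/48)² = 3/28
CG = −√(3/28) = -0.327327

−√(3/28) ≈ -0.327327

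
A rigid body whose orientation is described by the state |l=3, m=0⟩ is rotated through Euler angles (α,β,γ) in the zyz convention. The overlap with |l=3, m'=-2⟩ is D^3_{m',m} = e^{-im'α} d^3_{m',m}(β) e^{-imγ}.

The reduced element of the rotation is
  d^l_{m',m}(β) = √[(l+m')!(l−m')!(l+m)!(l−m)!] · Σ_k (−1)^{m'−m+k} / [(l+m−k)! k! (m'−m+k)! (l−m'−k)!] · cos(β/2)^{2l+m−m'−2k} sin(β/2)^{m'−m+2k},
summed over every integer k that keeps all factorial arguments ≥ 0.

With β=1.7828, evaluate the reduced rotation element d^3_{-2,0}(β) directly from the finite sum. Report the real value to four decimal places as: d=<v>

d=-0.2754

d^3_{-2,0}(β=1.7828) via the finite sum:
Half-angle: c=0.628324, s=0.777952. N=√(1·120·6·6)=65.726707
k∈{2,3} keeps every argument non-negative
  k=2: (−1)^0·65.7267/(12)·0.6283^4·0.7780^2 = +0.516654
  k=3: (−1)^1·65.7267/(12)·0.6283^2·0.7780^4 = -0.792025
d^3_{-2,0}(1.7828) = +0.516654 -0.792025 = -0.275371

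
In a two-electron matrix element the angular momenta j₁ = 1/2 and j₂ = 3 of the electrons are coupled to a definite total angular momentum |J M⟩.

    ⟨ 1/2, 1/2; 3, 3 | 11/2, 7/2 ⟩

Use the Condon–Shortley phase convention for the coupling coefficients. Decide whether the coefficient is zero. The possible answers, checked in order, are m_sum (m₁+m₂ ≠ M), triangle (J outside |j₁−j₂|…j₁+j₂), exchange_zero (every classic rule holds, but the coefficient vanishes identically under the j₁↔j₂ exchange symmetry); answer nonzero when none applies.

m-sum: m₁+m₂ = 1/2+3 = 7/2, M = 7/2  ✓
triangle: need |j₁−j₂| ≤ J ≤ j₁+j₂, i.e. J ∈ [5/2, 7/2]; J = 11/2 is outside ✗ ⇒ coefficient is 0

triangle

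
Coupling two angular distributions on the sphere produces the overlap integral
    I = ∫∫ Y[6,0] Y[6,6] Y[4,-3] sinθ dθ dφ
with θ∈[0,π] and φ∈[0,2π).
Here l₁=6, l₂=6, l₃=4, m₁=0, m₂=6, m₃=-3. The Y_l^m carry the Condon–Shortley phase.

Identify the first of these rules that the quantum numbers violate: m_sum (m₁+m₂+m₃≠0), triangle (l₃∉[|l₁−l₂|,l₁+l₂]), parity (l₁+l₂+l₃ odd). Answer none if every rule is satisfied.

m_sum

azimuthal sum: 0 + 6 − 3 = 3  ✗
0 ≤ 4 ≤ 12 (triangle on l)
L = 6 + 6 + 4 = 16 (even)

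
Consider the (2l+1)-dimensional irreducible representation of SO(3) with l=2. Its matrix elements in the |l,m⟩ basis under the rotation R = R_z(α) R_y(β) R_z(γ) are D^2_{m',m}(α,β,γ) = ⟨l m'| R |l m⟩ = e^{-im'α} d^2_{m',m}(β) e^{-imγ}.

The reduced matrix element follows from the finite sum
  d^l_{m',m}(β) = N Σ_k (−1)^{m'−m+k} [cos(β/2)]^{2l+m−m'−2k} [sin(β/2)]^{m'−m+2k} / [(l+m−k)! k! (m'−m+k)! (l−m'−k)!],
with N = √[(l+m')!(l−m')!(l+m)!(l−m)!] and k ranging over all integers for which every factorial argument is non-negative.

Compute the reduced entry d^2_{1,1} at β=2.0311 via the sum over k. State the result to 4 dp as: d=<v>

d^2_{1,1}(β=2.0311) via the finite sum:
c=cos(2.031100/2)=0.527153, s=sin(2.031100/2)=0.849771; N=√[6·1·6·1]=6.000000
k∈{0,1} keeps every argument non-negative
  k=0: (−1)^0·6.0000/(6)·0.5272^4·0.8498^0 = +0.077223
  k=1: (−1)^1·6.0000/(2)·0.5272^2·0.8498^2 = -0.602001
d^2_{1,1}(2.0311) = +0.077223 -0.602001 = -0.524779

d=-0.5248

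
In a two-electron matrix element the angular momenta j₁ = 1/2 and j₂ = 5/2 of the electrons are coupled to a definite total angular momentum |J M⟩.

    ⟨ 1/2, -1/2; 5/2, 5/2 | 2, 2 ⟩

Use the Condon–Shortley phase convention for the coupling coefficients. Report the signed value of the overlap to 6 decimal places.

j₁+j₂−J=1  J+j₁−j₂=0  J−j₁+j₂=4  j₁+j₂+J+1=6
(j₁±m₁, j₂±m₂, J±M) = (0,1,5,0,4,0)
P² = 480
sum k=1..1:
  [1] −1/24 = -1/24
S = -1/24
C² = P²·S² = 5/6 ; C = -0.912871

-0.912871  (= −√(5/6))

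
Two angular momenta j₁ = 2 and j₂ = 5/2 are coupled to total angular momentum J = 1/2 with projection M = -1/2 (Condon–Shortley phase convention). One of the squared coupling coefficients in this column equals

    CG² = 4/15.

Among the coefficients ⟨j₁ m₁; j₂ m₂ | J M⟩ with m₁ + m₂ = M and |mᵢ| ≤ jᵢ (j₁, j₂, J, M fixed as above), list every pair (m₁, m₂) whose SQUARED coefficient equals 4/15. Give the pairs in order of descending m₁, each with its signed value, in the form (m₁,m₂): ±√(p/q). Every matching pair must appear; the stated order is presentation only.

(1,-3/2): −√(4/15)

Admissible pairs with m₁+m₂ = M = -1/2: (-2,3/2), (-1,1/2), (0,-1/2), (1,-3/2), (2,-5/2)
  (m₁,m₂)=(2,-5/2): CG² = 1/3, CG = +√(1/3)
  (m₁,m₂)=(1,-3/2): CG² = 4/15, CG = −√(4/15)   ← matches the target
  (m₁,m₂)=(0,-1/2): CG² = 1/5, CG = +√(1/5)
  (m₁,m₂)=(-1,1/2): CG² = 2/15, CG = −√(2/15)
  (m₁,m₂)=(-2,3/2): CG² = 1/15, CG = +√(1/15)
Pairs with CG² = 4/15: (1,-3/2): −√(4/15)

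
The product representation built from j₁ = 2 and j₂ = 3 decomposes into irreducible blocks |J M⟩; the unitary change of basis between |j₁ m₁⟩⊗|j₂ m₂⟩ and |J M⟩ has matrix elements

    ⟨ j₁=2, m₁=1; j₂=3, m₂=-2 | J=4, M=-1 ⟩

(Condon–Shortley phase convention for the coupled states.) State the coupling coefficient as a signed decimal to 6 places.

√[9·1!3!5!/10! · 3!1!1!5!3!5!] = √(6480/7)
  +(−1)^0/∏(0,1,1,1,2,4)! = 1/48  (running 1/48)
  +(−1)^1/∏(1,0,0,0,3,5)! = -1/720  (running 7/360)
⟨..|..⟩ = √(6480/7)·(7/360) = +0.591608

+0.591608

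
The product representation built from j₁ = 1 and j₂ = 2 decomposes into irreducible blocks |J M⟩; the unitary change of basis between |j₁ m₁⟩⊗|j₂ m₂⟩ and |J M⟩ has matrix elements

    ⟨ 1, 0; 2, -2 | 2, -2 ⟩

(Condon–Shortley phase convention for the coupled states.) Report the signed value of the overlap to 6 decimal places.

+√(2/3) = +0.816497

√[5·1!1!3!/6! · 1!1!0!4!0!4!] = √(24)
  +(−1)^0/∏(0,1,1,0,0,3)! = 1/6  (running 1/6)
⟨..|..⟩ = √(24)·(1/6) = +0.816497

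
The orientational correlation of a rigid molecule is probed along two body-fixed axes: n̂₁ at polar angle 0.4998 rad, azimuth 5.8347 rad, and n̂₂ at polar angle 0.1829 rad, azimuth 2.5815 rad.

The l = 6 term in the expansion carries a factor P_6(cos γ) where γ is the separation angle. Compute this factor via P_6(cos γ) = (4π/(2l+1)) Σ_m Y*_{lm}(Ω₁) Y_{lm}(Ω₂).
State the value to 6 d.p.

-0.348094

Addition theorem: P_6(cos γ) = (4π/13) Σ_m Y*_{lm}(Ω₁) Y_{lm}(Ω₂), m = −6…6:
  m=-6: Y*=-0.005269-0.002550i  Y=-0.000017-0.000004i  product +0.000000+0.000000i
  m=-5: Y*=-0.023106-0.029068i  Y=+0.000309-0.000110i  product -0.000010-0.000006i
  m=-4: Y*=-0.031128-0.137174i  Y=-0.002335+0.002950i  product +0.000477+0.000228i
  m=-3: Y*=+0.076964-0.335744i  Y=+0.003216-0.029253i  product -0.009574-0.003331i
  m=-2: Y*=+0.313494-0.392604i  Y=+0.067797+0.140131i  product +0.076270+0.017313i
  m=-1: Y*=+0.229909-0.110630i  Y=-0.427298-0.267949i  product -0.127883-0.014332i
  m=+0: Y*=-0.346104-0.000000i  Y=+0.689579+0.000000i  product -0.238666-0.000000i
  m=+1: Y*=-0.229909-0.110630i  Y=+0.427298-0.267949i  product -0.127883+0.014332i
  m=+2: Y*=+0.313494+0.392604i  Y=+0.067797-0.140131i  product +0.076270-0.017313i
  m=+3: Y*=-0.076964-0.335744i  Y=-0.003216-0.029253i  product -0.009574+0.003331i
  m=+4: Y*=-0.031128+0.137174i  Y=-0.002335-0.002950i  product +0.000477-0.000228i
  m=+5: Y*=+0.023106-0.029068i  Y=-0.000309-0.000110i  product -0.000010+0.000006i
  m=+6: Y*=-0.005269+0.002550i  Y=-0.000017+0.000004i  product +0.000000-0.000000i
Σ over m = -0.360106+0.000000i; ×(4π/13) → -0.348094+0.000000i. Real part: -0.348094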